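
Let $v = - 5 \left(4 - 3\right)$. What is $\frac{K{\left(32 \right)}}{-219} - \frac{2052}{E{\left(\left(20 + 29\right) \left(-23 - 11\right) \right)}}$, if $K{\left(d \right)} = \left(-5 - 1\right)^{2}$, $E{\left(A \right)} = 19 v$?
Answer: $\frac{7824}{365} \approx 21.436$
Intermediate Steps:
$v = -5$ ($v = \left(-5\right) 1 = -5$)
$E{\left(A \right)} = -95$ ($E{\left(A \right)} = 19 \left(-5\right) = -95$)
$K{\left(d \right)} = 36$ ($K{\left(d \right)} = \left(-6\right)^{2} = 36$)
$\frac{K{\left(32 \right)}}{-219} - \frac{2052}{E{\left(\left(20 + 29\right) \left(-23 - 11\right) \right)}} = \frac{36}{-219} - \frac{2052}{-95} = 36 \left(- \frac{1}{219}\right) - - \frac{108}{5} = - \frac{12}{73} + \frac{108}{5} = \frac{7824}{365}$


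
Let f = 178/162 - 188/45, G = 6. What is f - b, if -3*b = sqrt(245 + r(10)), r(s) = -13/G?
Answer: -1247/405 + sqrt(8742)/18 ≈ 2.1154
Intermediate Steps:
r(s) = -13/6
b = -sqrt(8742)/18 (b = -sqrt(245 - 13/6)/3 = -sqrt(8742)/18 ≈ -5.1944)
f = -1247/405 (f = 178*(1/162) - 188*1/45 = 89/81 - 188/45 = -1247/405 ≈ -3.0790)
f - b = -1247/405 - (-1)*sqrt(8742)/18 = -1247/405 + sqrt(8742)/18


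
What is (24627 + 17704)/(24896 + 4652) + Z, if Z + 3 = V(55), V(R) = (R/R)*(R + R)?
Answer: 3203967/29548 ≈ 108.43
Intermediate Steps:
V(R) = 2*R (V(R) = 1*(2*R) = 2*R)
Z = 107 (Z = -3 + 2*55 = -3 + 110 = 107)
(24627 + 17704)/(24896 + 4652) + Z = (24627 + 17704)/(24896 + 4652) + 107 = 42331/29548 + 107 = 3203967/29548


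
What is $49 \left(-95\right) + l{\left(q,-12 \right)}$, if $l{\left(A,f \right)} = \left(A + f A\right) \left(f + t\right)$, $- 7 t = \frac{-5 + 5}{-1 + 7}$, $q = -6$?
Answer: $-5447$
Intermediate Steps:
$t = 0$ ($t = - \frac{\left(-5 + 5\right) \frac{1}{-1 + 7}}{7} = - \frac{0 \cdot \frac{1}{6}}{7} = \left(- \frac{1}{7}\right) 0 = 0$)
$l{\left(A,f \right)} = f \left(A + A f\right)$ ($l{\left(A,f \right)} = \left(A + f A\right) \left(f + 0\right) = \left(A + A f\right) f = f \left(A + A f\right)$)
$49 \left(-95\right) + l{\left(q,-12 \right)} = 49 \left(-95\right) - - 72 \left(1 - 12\right) = -4655 - \left(-72\right) \left(-11\right) = -4655 - 792 = -5447$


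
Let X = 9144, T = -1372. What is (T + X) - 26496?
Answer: -18724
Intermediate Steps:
(T + X) - 26496 = (-1372 + 9144) - 26496 = 7772 - 26496 = -18724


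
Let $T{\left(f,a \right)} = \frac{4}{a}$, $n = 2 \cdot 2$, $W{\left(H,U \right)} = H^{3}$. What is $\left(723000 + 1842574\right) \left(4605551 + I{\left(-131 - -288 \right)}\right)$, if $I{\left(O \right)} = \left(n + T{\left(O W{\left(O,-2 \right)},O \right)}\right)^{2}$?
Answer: $\frac{291250697736332202}{24649} \approx 1.1816 \cdot 10^{13}$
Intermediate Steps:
$n = 4$
$I{\left(O \right)} = \left(4 + \frac{4}{O}\right)^{2}$
$\left(723000 + 1842574\right) \left(4605551 + I{\left(-131 - -288 \right)}\right) = \left(723000 + 1842574\right) \left(4605551 + \frac{16 \left(1 - -157\right)^{2}}{\left(-131 - -288\right)^{2}}\right) = 2565574 \left(4605551 + \frac{16 \left(1 + \left(-131 + 288\right)\right)^{2}}{\left(-131 + 288\right)^{2}}\right) = 2565574 \left(4605551 + \frac{16 \left(1 + 157\right)^{2}}{24649}\right) = 2565574 \left(4605551 + 16 \cdot \frac{1}{24649} \cdot 158^{2}\right) = 2565574 \left(4605551 + 16 \cdot \frac{1}{24649} \cdot 24964\right) = 2565574 \left(4605551 + \frac{399424}{24649}\right) = 2565574 \cdot \frac{113522626023}{24649} = \frac{291250697736332202}{24649}$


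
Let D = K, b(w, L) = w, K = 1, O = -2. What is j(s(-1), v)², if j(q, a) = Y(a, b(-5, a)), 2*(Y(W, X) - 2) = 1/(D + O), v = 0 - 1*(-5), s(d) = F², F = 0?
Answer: 9/4 ≈ 2.2500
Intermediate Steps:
D = 1
s(d) = 0 (s(d) = 0² = 0)
v = 5 (v = 0 + 5 = 5)
Y(W, X) = 3/2 (Y(W, X) = 2 + 1/(2*(1 - 2)) = 2 + (½)/(-1) = 2 + (½)*(-1) = 2 - ½ = 3/2)
j(q, a) = 3/2
j(s(-1), v)² = (3/2)² = 9/4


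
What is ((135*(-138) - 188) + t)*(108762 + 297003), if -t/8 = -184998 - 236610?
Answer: 1360954475190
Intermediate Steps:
t = 3372864 (t = -8*(-184998 - 236610) = -8*(-421608) = 3372864)
((135*(-138) - 188) + t)*(108762 + 297003) = ((135*(-138) - 188) + 3372864)*(108762 + 297003) = ((-18630 - 188) + 3372864)*405765 = (-18818 + 3372864)*405765 = 3354046*405765 = 1360954475190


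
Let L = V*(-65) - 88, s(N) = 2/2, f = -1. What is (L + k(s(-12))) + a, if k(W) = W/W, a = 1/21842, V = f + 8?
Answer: -11838363/21842 ≈ -542.00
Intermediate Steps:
s(N) = 1 (s(N) = 2*(½) = 1)
V = 7 (V = -1 + 8 = 7)
a = 1/21842 ≈ 4.5783e-5
k(W) = 1
L = -543 (L = 7*(-65) - 88 = -455 - 88 = -543)
(L + k(s(-12))) + a = (-543 + 1) + 1/21842 = -542 + 1/21842 = -11838363/21842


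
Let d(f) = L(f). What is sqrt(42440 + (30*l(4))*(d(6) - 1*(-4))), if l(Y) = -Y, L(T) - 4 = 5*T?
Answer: 2*sqrt(9470) ≈ 194.63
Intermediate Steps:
L(T) = 4 + 5*T
d(f) = 4 + 5*f
sqrt(42440 + (30*l(4))*(d(6) - 1*(-4))) = sqrt(42440 + (30*(-1*4))*((4 + 5*6) - 1*(-4))) = sqrt(42440 + (30*(-4))*((4 + 30) + 4)) = sqrt(42440 - 120*(34 + 4)) = sqrt(42440 - 120*38) = sqrt(42440 - 4560) = sqrt(37880) = 2*sqrt(9470)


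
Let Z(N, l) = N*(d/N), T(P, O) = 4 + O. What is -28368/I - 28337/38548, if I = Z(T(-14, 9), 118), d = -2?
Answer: 546736495/38548 ≈ 14183.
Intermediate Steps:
Z(N, l) = -2 (Z(N, l) = N*(-2/N) = -2)
I = -2
-28368/I - 28337/38548 = -28368/(-2) - 28337/38548 = -28368*(-1/2) - 28337*1/38548 = 14184 - 28337/38548 = 546736495/38548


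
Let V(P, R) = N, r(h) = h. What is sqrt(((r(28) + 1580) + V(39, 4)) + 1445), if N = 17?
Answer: sqrt(3070) ≈ 55.408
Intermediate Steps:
V(P, R) = 17
sqrt(((r(28) + 1580) + V(39, 4)) + 1445) = sqrt(((28 + 1580) + 17) + 1445) = sqrt((1608 + 17) + 1445) = sqrt(1625 + 1445) = sqrt(3070)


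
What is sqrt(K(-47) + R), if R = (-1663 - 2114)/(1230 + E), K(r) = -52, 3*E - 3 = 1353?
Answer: I*sqrt(182482)/58 ≈ 7.3652*I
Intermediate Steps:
E = 452 (E = 1 + (1/3)*1353 = 1 + 451 = 452)
R = -3777/1682 (R = (-1663 - 2114)/(1230 + 452) = -3777/1682 ≈ -2.2455)
sqrt(K(-47) + R) = sqrt(-52 - 3777/1682) = sqrt(-91241/1682) = I*sqrt(182482)/58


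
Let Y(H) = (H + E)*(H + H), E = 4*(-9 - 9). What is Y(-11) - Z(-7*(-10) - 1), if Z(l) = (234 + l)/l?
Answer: 41897/23 ≈ 1821.6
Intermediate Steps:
E = -72 (E = 4*(-18) = -72)
Z(l) = (234 + l)/l
Y(H) = 2*H*(-72 + H) (Y(H) = (H - 72)*(H + H) = (-72 + H)*(2*H) = 2*H*(-72 + H))
Y(-11) - Z(-7*(-10) - 1) = 2*(-11)*(-72 - 11) - (234 + (-7*(-10) - 1))/(-7*(-10) - 1) = 2*(-11)*(-83) - (234 + (70 - 1))/(70 - 1) = 1826 - (234 + 69)/69 = 1826 - 303/69 = 1826 - 1*101/23 = 1826 - 101/23 = 41897/23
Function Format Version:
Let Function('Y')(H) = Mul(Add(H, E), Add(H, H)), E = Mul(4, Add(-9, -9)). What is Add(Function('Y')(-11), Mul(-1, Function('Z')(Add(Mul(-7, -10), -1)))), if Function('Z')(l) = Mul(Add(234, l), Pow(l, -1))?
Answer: Rational(41897, 23) ≈ 1821.6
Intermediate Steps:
E = -72 (E = Mul(4, -18) = -72)
Function('Z')(l) = Mul(Pow(l, -1), Add(234, l))
Function('Y')(H) = Mul(2, H, Add(-72, H)) (Function('Y')(H) = Mul(Add(H, -72), Add(H, H)) = Mul(Add(-72, H), Mul(2, H)) = Mul(2, H, Add(-72, H)))
Add(Function('Y')(-11), Mul(-1, Function('Z')(Add(Mul(-7, -10), -1)))) = Add(Mul(2, -11, Add(-72, -11)), Mul(-1, Mul(Pow(Add(Mul(-7, -10), -1), -1), Add(234, Add(Mul(-7, -10), -1))))) = Add(Mul(2, -11, -83), Mul(-1, Mul(Pow(Add(70, -1), -1), Add(234, Add(70, -1))))) = Add(1826, Mul(-1, Mul(Pow(69, -1), Add(234, 69)))) = Add(1826, Mul(-1, Mul(Rational(1, 69), 303))) = Add(1826, Mul(-1, Rational(101, 23))) = Add(1826, Rational(-101, 23)) = Rational(41897, 23)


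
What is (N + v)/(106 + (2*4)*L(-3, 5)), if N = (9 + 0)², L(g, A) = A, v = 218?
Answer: 299/146 ≈ 2.0479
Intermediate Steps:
N = 81 (N = 9² = 81)
(N + v)/(106 + (2*4)*L(-3, 5)) = (81 + 218)/(106 + (2*4)*5) = 299/(106 + 8*5) = 299/(106 + 40) = 299/146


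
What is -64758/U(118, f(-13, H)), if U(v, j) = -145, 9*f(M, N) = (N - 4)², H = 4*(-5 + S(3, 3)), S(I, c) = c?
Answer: 64758/145 ≈ 446.61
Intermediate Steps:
H = -8 (H = 4*(-5 + 3) = 4*(-2) = -8)
f(M, N) = (-4 + N)²/9 (f(M, N) = (N - 4)²/9 = (-4 + N)²/9)
-64758/U(118, f(-13, H)) = -64758/(-145) = -64758*(-1/145) = 64758/145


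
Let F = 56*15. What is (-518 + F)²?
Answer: 103684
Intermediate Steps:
F = 840
(-518 + F)² = (-518 + 840)² = 322² = 103684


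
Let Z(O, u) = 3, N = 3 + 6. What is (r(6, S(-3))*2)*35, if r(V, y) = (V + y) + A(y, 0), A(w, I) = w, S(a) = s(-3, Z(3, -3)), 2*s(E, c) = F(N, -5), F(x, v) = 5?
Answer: 770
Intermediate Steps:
N = 9
s(E, c) = 5/2 (s(E, c) = (½)*5 = 5/2)
S(a) = 5/2
r(V, y) = V + 2*y (r(V, y) = (V + y) + y = V + 2*y)
(r(6, S(-3))*2)*35 = ((6 + 2*(5/2))*2)*35 = ((6 + 5)*2)*35 = (11*2)*35 = 22*35 = 770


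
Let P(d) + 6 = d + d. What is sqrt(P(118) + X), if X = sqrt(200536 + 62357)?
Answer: sqrt(230 + sqrt(262893)) ≈ 27.253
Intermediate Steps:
P(d) = -6 + 2*d (P(d) = -6 + (d + d) = -6 + 2*d)
X = sqrt(262893) ≈ 512.73
sqrt(P(118) + X) = sqrt((-6 + 2*118) + sqrt(262893)) = sqrt((-6 + 236) + sqrt(262893)) = sqrt(230 + sqrt(262893))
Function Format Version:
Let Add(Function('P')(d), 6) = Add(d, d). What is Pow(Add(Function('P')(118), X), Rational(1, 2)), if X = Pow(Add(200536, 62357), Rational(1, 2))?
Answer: Pow(Add(230, Pow(262893, Rational(1, 2))), Rational(1, 2)) ≈ 27.253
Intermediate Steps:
Function('P')(d) = Add(-6, Mul(2, d)) (Function('P')(d) = Add(-6, Add(d, d)) = Add(-6, Mul(2, d)))
X = Pow(262893, Rational(1, 2)) ≈ 512.73
Pow(Add(Function('P')(118), X), Rational(1, 2)) = Pow(Add(Add(-6, Mul(2, 118)), Pow(262893, Rational(1, 2))), Rational(1, 2)) = Pow(Add(Add(-6, 236), Pow(262893, Rational(1, 2))), Rational(1, 2)) = Pow(Add(230, Pow(262893, Rational(1, 2))), Rational(1, 2))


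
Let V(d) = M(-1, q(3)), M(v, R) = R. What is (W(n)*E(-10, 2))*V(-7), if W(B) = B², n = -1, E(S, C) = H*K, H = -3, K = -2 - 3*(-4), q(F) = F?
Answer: -90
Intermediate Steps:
K = 10 (K = -2 + 12 = 10)
V(d) = 3
E(S, C) = -30 (E(S, C) = -3*10 = -30)
(W(n)*E(-10, 2))*V(-7) = ((-1)²*(-30))*3 = (1*(-30))*3 = -30*3 = -90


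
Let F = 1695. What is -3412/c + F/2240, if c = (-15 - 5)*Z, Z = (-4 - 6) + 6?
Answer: -93841/2240 ≈ -41.893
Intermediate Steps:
Z = -4 (Z = -10 + 6 = -4)
c = 80 (c = (-15 - 5)*(-4) = -20*(-4) = 80)
-3412/c + F/2240 = -3412/80 + 1695/2240 = -3412*1/80 + 1695*(1/2240) = -853/20 + 339/448 = -93841/2240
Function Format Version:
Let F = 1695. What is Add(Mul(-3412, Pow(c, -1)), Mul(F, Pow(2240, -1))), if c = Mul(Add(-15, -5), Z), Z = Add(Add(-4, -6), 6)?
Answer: Rational(-93841, 2240) ≈ -41.893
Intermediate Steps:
Z = -4 (Z = Add(-10, 6) = -4)
c = 80 (c = Mul(Add(-15, -5), -4) = Mul(-20, -4) = 80)
Add(Mul(-3412, Pow(c, -1)), Mul(F, Pow(2240, -1))) = Add(Mul(-3412, Pow(80, -1)), Mul(1695, Pow(2240, -1))) = Add(Mul(-3412, Rational(1, 80)), Mul(1695, Rational(1, 2240))) = Add(Rational(-853, 20), Rational(339, 448)) = Rational(-93841, 2240)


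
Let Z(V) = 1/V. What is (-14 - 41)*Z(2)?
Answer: -55/2 ≈ -27.500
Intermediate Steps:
(-14 - 41)*Z(2) = (-14 - 41)/2 = -55*½ = -55/2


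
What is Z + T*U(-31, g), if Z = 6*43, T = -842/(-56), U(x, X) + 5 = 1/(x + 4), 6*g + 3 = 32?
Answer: 34448/189 ≈ 182.26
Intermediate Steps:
g = 29/6 (g = -½ + (⅙)*32 = -½ + 16/3 = 29/6 ≈ 4.8333)
U(x, X) = -5 + 1/(4 + x) (U(x, X) = -5 + 1/(x + 4) = -5 + 1/(4 + x))
T = 421/28 (T = -842*(-1/56) = 421/28 ≈ 15.036)
Z = 258
Z + T*U(-31, g) = 258 + 421*((-19 - 5*(-31))/(4 - 31))/28 = 258 + 421*((-19 + 155)/(-27))/28 = 258 + 421*(-1/27*136)/28 = 258 + (421/28)*(-136/27) = 258 - 14314/189 = 34448/189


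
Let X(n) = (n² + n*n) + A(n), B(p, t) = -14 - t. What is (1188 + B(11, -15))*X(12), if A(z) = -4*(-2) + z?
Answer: 366212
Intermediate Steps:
A(z) = 8 + z
X(n) = 8 + n + 2*n² (X(n) = (n² + n*n) + (8 + n) = (n² + n²) + (8 + n) = 2*n² + (8 + n) = 8 + n + 2*n²)
(1188 + B(11, -15))*X(12) = (1188 + (-14 - 1*(-15)))*(8 + 12 + 2*12²) = (1188 + (-14 + 15))*(8 + 12 + 2*144) = (1188 + 1)*(8 + 12 + 288) = 1189*308 = 366212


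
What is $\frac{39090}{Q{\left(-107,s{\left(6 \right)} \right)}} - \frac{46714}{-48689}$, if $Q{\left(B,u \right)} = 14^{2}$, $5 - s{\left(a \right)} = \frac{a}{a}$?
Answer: $\frac{956204477}{4771522} \approx 200.4$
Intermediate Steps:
$s{\left(a \right)} = 4$ ($s{\left(a \right)} = 5 - \frac{a}{a} = 5 - 1 = 4$)
$Q{\left(B,u \right)} = 196$
$\frac{39090}{Q{\left(-107,s{\left(6 \right)} \right)}} - \frac{46714}{-48689} = \frac{39090}{196} - \frac{46714}{-48689} = 39090 \cdot \frac{1}{196} - - \frac{46714}{48689} = \frac{19545}{98} + \frac{46714}{48689} = \frac{956204477}{4771522}$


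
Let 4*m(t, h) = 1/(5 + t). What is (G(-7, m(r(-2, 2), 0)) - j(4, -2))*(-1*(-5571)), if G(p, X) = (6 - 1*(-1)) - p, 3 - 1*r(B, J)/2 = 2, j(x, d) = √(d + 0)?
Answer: 77994 - 5571*I*√2 ≈ 77994.0 - 7878.6*I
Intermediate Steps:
j(x, d) = √d
r(B, J) = 2 (r(B, J) = 6 - 2*2 = 6 - 4 = 2)
m(t, h) = 1/(4*(5 + t))
G(p, X) = 7 - p (G(p, X) = (6 + 1) - p = 7 - p)
(G(-7, m(r(-2, 2), 0)) - j(4, -2))*(-1*(-5571)) = ((7 - 1*(-7)) - √(-2))*(-1*(-5571)) = ((7 + 7) - I*√2)*5571 = (14 - I*√2)*5571 = 77994 - 5571*I*√2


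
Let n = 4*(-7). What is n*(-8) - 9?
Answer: 215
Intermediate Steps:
n = -28
n*(-8) - 9 = -28*(-8) - 9 = 224 - 9 = 215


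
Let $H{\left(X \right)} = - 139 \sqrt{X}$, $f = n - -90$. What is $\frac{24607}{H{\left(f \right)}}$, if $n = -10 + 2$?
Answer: $- \frac{24607 \sqrt{82}}{11398} \approx -19.55$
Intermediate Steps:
$n = -8$
$f = 82$ ($f = -8 - -90 = -8 + 90 = 82$)
$\frac{24607}{H{\left(f \right)}} = \frac{24607}{\left(-139\right) \sqrt{82}} = 24607 \left(- \frac{\sqrt{82}}{11398}\right) = - \frac{24607 \sqrt{82}}{11398}$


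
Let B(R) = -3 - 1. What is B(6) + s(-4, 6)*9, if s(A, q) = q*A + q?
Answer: -166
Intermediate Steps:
s(A, q) = q + A*q (s(A, q) = A*q + q = q + A*q)
B(R) = -4
B(6) + s(-4, 6)*9 = -4 + (6*(1 - 4))*9 = -4 + (6*(-3))*9 = -4 - 18*9 = -4 - 162 = -166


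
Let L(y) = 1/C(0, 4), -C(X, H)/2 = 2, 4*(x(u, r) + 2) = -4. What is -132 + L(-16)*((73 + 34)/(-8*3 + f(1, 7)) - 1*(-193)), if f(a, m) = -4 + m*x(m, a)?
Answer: -17611/98 ≈ -179.70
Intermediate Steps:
x(u, r) = -3 (x(u, r) = -2 + (1/4)*(-4) = -2 - 1 = -3)
C(X, H) = -4 (C(X, H) = -2*2 = -4)
f(a, m) = -4 - 3*m (f(a, m) = -4 + m*(-3) = -4 - 3*m)
L(y) = -1/4 (L(y) = 1/(-4) = -1/4)
-132 + L(-16)*((73 + 34)/(-8*3 + f(1, 7)) - 1*(-193)) = -132 - ((73 + 34)/(-8*3 + (-4 - 3*7)) - 1*(-193))/4 = -132 - (107/(-24 + (-4 - 21)) + 193)/4 = -132 - (107/(-24 - 25) + 193)/4 = -132 - (107/(-49) + 193)/4 = -132 - (107*(-1/49) + 193)/4 = -132 - (-107/49 + 193)/4 = -132 - 1/4*9350/49 = -132 - 4675/98 = -17611/98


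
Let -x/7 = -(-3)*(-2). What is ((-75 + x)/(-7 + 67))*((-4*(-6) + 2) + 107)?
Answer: -1463/20 ≈ -73.150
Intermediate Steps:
x = 42 (x = -(-7)*(-3*(-2)) = -(-7)*6 = -7*(-6) = 42)
((-75 + x)/(-7 + 67))*((-4*(-6) + 2) + 107) = ((-75 + 42)/(-7 + 67))*((-4*(-6) + 2) + 107) = (-33/60)*((24 + 2) + 107) = (-33*1/60)*(26 + 107) = -11/20*133 = -1463/20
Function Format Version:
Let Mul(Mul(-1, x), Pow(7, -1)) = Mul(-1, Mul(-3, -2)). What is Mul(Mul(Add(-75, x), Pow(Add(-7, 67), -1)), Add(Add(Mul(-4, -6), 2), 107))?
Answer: Rational(-1463, 20) ≈ -73.150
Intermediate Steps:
x = 42 (x = Mul(-7, Mul(-1, Mul(-3, -2))) = Mul(-7, Mul(-1, 6)) = Mul(-7, -6) = 42)
Mul(Mul(Add(-75, x), Pow(Add(-7, 67), -1)), Add(Add(Mul(-4, -6), 2), 107)) = Mul(Mul(Add(-75, 42), Pow(Add(-7, 67), -1)), Add(Add(Mul(-4, -6), 2), 107)) = Mul(Mul(-33, Pow(60, -1)), Add(Add(24, 2), 107)) = Mul(Mul(-33, Rational(1, 60)), Add(26, 107)) = Mul(Rational(-11, 20), 133) = Rational(-1463, 20)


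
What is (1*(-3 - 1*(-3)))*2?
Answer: 0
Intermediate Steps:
(1*(-3 - 1*(-3)))*2 = (1*(-3 + 3))*2 = (1*0)*2 = 0*2 = 0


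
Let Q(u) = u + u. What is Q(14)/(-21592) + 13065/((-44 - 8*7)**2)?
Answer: 7045487/5398000 ≈ 1.3052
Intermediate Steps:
Q(u) = 2*u
Q(14)/(-21592) + 13065/((-44 - 8*7)**2) = (2*14)/(-21592) + 13065/((-44 - 8*7)**2) = 28*(-1/21592) + 13065/((-44 - 56)**2) = -7/5398 + 13065/((-100)**2) = -7/5398 + 13065/10000 = -7/5398 + 13065*(1/10000) = -7/5398 + 2613/2000 = 7045487/5398000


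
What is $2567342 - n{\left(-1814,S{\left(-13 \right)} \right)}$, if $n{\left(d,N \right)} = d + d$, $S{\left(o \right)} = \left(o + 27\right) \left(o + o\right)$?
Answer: $2570970$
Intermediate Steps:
$S{\left(o \right)} = 2 o \left(27 + o\right)$ ($S{\left(o \right)} = \left(27 + o\right) 2 o = 2 o \left(27 + o\right)$)
$n{\left(d,N \right)} = 2 d$
$2567342 - n{\left(-1814,S{\left(-13 \right)} \right)} = 2567342 - 2 \left(-1814\right) = 2567342 - -3628 = 2567342 + 3628 = 2570970$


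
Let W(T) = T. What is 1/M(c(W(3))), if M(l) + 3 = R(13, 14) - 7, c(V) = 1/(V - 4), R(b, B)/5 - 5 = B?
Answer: 1/85 ≈ 0.011765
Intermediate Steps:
R(b, B) = 25 + 5*B
c(V) = 1/(-4 + V)
M(l) = 85 (M(l) = -3 + ((25 + 5*14) - 7) = -3 + ((25 + 70) - 7) = -3 + (95 - 7) = -3 + 88 = 85)
1/M(c(W(3))) = 1/85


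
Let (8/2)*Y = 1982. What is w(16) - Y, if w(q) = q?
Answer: -959/2 ≈ -479.50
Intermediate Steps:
Y = 991/2 (Y = (¼)*1982 = 991/2 ≈ 495.50)
w(16) - Y = 16 - 1*991/2 = 16 - 991/2 = -959/2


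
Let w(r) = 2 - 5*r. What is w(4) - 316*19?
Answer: -6022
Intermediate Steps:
w(4) - 316*19 = (2 - 5*4) - 316*19 = (2 - 20) - 6004 = -18 - 6004 = -6022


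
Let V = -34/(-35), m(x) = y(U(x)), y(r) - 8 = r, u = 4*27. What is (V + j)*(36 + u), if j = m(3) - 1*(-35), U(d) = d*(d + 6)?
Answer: 357696/35 ≈ 10220.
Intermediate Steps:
u = 108
U(d) = d*(6 + d)
y(r) = 8 + r
m(x) = 8 + x*(6 + x)
j = 70 (j = (8 + 3*(6 + 3)) - 1*(-35) = (8 + 3*9) + 35 = (8 + 27) + 35 = 35 + 35 = 70)
V = 34/35 (V = -34*(-1/35) = 34/35 ≈ 0.97143)
(V + j)*(36 + u) = (34/35 + 70)*(36 + 108) = (2484/35)*144 = 357696/35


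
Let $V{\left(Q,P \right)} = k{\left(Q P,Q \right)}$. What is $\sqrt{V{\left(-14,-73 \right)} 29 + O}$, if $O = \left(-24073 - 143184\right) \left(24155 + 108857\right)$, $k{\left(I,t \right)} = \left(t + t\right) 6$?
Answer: $2 i \sqrt{5561798239} \approx 1.4916 \cdot 10^{5} i$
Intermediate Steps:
$k{\left(I,t \right)} = 12 t$ ($k{\left(I,t \right)} = 2 t 6 = 12 t$)
$V{\left(Q,P \right)} = 12 Q$
$O = -22247188084$ ($O = \left(-167257\right) 133012 = -22247188084$)
$\sqrt{V{\left(-14,-73 \right)} 29 + O} = \sqrt{12 \left(-14\right) 29 - 22247188084} = \sqrt{\left(-168\right) 29 - 22247188084} = \sqrt{-4872 - 22247188084} = \sqrt{-22247192956} = 2 i \sqrt{5561798239}$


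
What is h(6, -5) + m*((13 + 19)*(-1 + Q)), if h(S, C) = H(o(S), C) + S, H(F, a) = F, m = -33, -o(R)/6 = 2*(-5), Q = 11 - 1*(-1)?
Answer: -11550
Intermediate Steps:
Q = 12 (Q = 11 + 1 = 12)
o(R) = 60 (o(R) = -12*(-5) = -6*(-10) = 60)
h(S, C) = 60 + S
h(6, -5) + m*((13 + 19)*(-1 + Q)) = (60 + 6) - 33*(13 + 19)*(-1 + 12) = 66 - 1056*11 = 66 - 33*352 = 66 - 11616 = -11550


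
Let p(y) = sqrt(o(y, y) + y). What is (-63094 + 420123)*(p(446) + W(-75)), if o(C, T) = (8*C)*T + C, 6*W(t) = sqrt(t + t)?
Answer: 714058*sqrt(398055) + 1785145*I*sqrt(6)/6 ≈ 4.5051e+8 + 7.2878e+5*I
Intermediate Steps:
W(t) = sqrt(2)*sqrt(t)/6 (W(t) = sqrt(t + t)/6 = sqrt(2*t)/6 = (sqrt(2)*sqrt(t))/6 = sqrt(2)*sqrt(t)/6)
o(C, T) = C + 8*C*T (o(C, T) = 8*C*T + C = C + 8*C*T)
p(y) = sqrt(y + y*(1 + 8*y)) (p(y) = sqrt(y*(1 + 8*y) + y) = sqrt(y + y*(1 + 8*y)))
(-63094 + 420123)*(p(446) + W(-75)) = (-63094 + 420123)*(sqrt(2)*sqrt(446*(1 + 4*446)) + sqrt(2)*sqrt(-75)/6) = 357029*(sqrt(2)*sqrt(446*(1 + 1784)) + sqrt(2)*(5*I*sqrt(3))/6) = 357029*(sqrt(2)*sqrt(446*1785) + 5*I*sqrt(6)/6) = 357029*(sqrt(2)*sqrt(796110) + 5*I*sqrt(6)/6) = 357029*(2*sqrt(398055) + 5*I*sqrt(6)/6) = 714058*sqrt(398055) + 1785145*I*sqrt(6)/6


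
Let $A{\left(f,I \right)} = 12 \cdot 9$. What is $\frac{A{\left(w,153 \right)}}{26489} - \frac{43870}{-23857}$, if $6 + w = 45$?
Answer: $\frac{1164648986}{631948073} \approx 1.843$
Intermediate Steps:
$w = 39$ ($w = -6 + 45 = 39$)
$A{\left(f,I \right)} = 108$
$\frac{A{\left(w,153 \right)}}{26489} - \frac{43870}{-23857} = \frac{108}{26489} - \frac{43870}{-23857} = 108 \cdot \frac{1}{26489} - - \frac{43870}{23857} = \frac{108}{26489} + \frac{43870}{23857} = \frac{1164648986}{631948073}$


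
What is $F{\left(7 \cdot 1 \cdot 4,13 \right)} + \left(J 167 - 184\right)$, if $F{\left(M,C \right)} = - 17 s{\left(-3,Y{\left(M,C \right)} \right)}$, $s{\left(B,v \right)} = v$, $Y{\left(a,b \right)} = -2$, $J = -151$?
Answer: $-25367$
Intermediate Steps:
$F{\left(M,C \right)} = 34$ ($F{\left(M,C \right)} = \left(-17\right) \left(-2\right) = 34$)
$F{\left(7 \cdot 1 \cdot 4,13 \right)} + \left(J 167 - 184\right) = 34 - 25401 = -25367$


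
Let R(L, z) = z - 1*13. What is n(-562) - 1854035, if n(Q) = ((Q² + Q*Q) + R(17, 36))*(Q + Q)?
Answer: -711897199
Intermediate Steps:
R(L, z) = -13 + z (R(L, z) = z - 13 = -13 + z)
n(Q) = 2*Q*(23 + 2*Q²) (n(Q) = ((Q² + Q*Q) + (-13 + 36))*(Q + Q) = ((Q² + Q²) + 23)*(2*Q) = (2*Q² + 23)*(2*Q) = (23 + 2*Q²)*(2*Q) = 2*Q*(23 + 2*Q²))
n(-562) - 1854035 = (4*(-562)³ + 46*(-562)) - 1854035 = (4*(-177504328) - 25852) - 1854035 = (-710017312 - 25852) - 1854035 = -710043164 - 1854035 = -711897199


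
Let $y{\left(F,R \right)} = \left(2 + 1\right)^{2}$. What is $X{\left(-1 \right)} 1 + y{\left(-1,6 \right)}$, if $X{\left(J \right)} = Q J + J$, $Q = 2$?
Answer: $6$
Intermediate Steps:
$y{\left(F,R \right)} = 9$ ($y{\left(F,R \right)} = 3^{2} = 9$)
$X{\left(J \right)} = 3 J$ ($X{\left(J \right)} = 2 J + J = 3 J$)
$X{\left(-1 \right)} 1 + y{\left(-1,6 \right)} = 3 \left(-1\right) 1 + 9 = \left(-3\right) 1 + 9 = -3 + 9 = 6$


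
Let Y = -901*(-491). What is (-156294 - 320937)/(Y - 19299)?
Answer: -477231/423092 ≈ -1.1280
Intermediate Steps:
Y = 442391
(-156294 - 320937)/(Y - 19299) = (-156294 - 320937)/(442391 - 19299) = -477231/423092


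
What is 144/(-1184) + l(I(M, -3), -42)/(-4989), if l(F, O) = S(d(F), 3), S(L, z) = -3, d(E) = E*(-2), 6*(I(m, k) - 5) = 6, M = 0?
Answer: -14893/123062 ≈ -0.12102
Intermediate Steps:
I(m, k) = 6 (I(m, k) = 5 + (⅙)*6 = 5 + 1 = 6)
d(E) = -2*E
l(F, O) = -3
144/(-1184) + l(I(M, -3), -42)/(-4989) = 144/(-1184) - 3/(-4989) = 144*(-1/1184) - 3*(-1/4989) = -9/74 + 1/1663 = -14893/123062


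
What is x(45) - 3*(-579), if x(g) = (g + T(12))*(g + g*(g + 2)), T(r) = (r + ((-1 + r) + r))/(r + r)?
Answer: 102087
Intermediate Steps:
T(r) = (-1 + 3*r)/(2*r) (T(r) = (r + (-1 + 2*r))/((2*r)) = (-1 + 3*r)*(1/(2*r)) = (-1 + 3*r)/(2*r))
x(g) = (35/24 + g)*(g + g*(2 + g)) (x(g) = (g + (½)*(-1 + 3*12)/12)*(g + g*(g + 2)) = (g + (½)*(1/12)*(-1 + 36))*(g + g*(2 + g)) = (g + (½)*(1/12)*35)*(g + g*(2 + g)) = (g + 35/24)*(g + g*(2 + g)) = (35/24 + g)*(g + g*(2 + g)))
x(45) - 3*(-579) = (1/24)*45*(105 + 24*45² + 107*45) - 3*(-579) = (1/24)*45*(105 + 24*2025 + 4815) + 1737 = (1/24)*45*(105 + 48600 + 4815) + 1737 = (1/24)*45*53520 + 1737 = 100350 + 1737 = 102087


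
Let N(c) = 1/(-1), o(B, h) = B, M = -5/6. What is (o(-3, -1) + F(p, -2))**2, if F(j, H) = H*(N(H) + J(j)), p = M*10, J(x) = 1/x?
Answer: 361/625 ≈ 0.57760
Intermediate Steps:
M = -5/6 (M = -5*1/6 = -5/6 ≈ -0.83333)
N(c) = -1 (N(c) = 1*(-1) = -1)
p = -25/3 (p = -5/6*10 = -25/3 ≈ -8.3333)
F(j, H) = H*(-1 + 1/j)
(o(-3, -1) + F(p, -2))**2 = (-3 + (-1*(-2) - 2/(-25/3)))**2 = (-3 + (2 - 2*(-3/25)))**2 = (-3 + (2 + 6/25))**2 = (-3 + 56/25)**2 = (-19/25)**2 = 361/625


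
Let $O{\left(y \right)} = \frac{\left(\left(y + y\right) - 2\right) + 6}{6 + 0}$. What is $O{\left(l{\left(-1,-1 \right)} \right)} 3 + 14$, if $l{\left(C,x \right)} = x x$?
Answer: $17$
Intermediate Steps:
$l{\left(C,x \right)} = x^{2}$
$O{\left(y \right)} = \frac{2}{3} + \frac{y}{3}$ ($O{\left(y \right)} = \frac{\left(2 y - 2\right) + 6}{6} = \left(\left(-2 + 2 y\right) + 6\right) \frac{1}{6} = \left(4 + 2 y\right) \frac{1}{6} = \frac{2}{3} + \frac{y}{3}$)
$O{\left(l{\left(-1,-1 \right)} \right)} 3 + 14 = \left(\frac{2}{3} + \frac{\left(-1\right)^{2}}{3}\right) 3 + 14 = \left(\frac{2}{3} + \frac{1}{3} \cdot 1\right) 3 + 14 = \left(\frac{2}{3} + \frac{1}{3}\right) 3 + 14 = 1 \cdot 3 + 14 = 3 + 14 = 17$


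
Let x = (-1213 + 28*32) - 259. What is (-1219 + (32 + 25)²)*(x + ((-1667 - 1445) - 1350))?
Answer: -10227140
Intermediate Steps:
x = -576 (x = (-1213 + 896) - 259 = -317 - 259 = -576)
(-1219 + (32 + 25)²)*(x + ((-1667 - 1445) - 1350)) = (-1219 + (32 + 25)²)*(-576 + ((-1667 - 1445) - 1350)) = (-1219 + 57²)*(-576 + (-3112 - 1350)) = (-1219 + 3249)*(-576 - 4462) = 2030*(-5038) = -10227140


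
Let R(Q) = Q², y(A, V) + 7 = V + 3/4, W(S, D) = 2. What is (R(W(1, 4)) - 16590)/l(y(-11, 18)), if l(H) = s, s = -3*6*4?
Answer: 8293/36 ≈ 230.36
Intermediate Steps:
y(A, V) = -25/4 + V (y(A, V) = -7 + (V + 3/4) = -7 + (V + 3*(¼)) = -7 + (V + ¾) = -7 + (¾ + V) = -25/4 + V)
s = -72 (s = -18*4 = -72)
l(H) = -72
(R(W(1, 4)) - 16590)/l(y(-11, 18)) = (2² - 16590)/(-72) = (4 - 16590)*(-1/72) = -16586*(-1/72) = 8293/36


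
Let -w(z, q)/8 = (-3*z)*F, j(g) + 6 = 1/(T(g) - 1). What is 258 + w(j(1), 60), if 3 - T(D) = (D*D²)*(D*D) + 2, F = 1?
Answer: 90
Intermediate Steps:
T(D) = 1 - D⁵ (T(D) = 3 - ((D*D²)*(D*D) + 2) = 3 - (D³*D² + 2) = 3 - (D⁵ + 2) = 3 - (2 + D⁵) = 3 + (-2 - D⁵) = 1 - D⁵)
j(g) = -6 - 1/g⁵ (j(g) = -6 + 1/((1 - g⁵) - 1) = -6 + 1/(-g⁵) = -6 - 1/g⁵)
w(z, q) = 24*z (w(z, q) = -8*(-3*z) = -(-24)*z = 24*z)
258 + w(j(1), 60) = 258 + 24*(-6 - 1/1⁵) = 258 + 24*(-6 - 1*1) = 258 + 24*(-6 - 1) = 258 + 24*(-7) = 258 - 168 = 90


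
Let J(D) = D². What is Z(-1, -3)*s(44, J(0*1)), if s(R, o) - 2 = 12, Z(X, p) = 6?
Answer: 84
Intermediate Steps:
s(R, o) = 14 (s(R, o) = 2 + 12 = 14)
Z(-1, -3)*s(44, J(0*1)) = 6*14 = 84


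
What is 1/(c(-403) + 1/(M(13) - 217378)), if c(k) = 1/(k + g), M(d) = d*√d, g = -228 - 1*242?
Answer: -4601967477057/5292610756 + 1100853*√13/5292610756 ≈ -869.51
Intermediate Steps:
g = -470 (g = -228 - 242 = -470)
M(d) = d^(3/2)
c(k) = 1/(-470 + k) (c(k) = 1/(k - 470) = 1/(-470 + k))
1/(c(-403) + 1/(M(13) - 217378)) = 1/(1/(-470 - 403) + 1/(13^(3/2) - 217378)) = 1/(1/(-873) + 1/(13*√13 - 217378)) = 1/(-1/873 + 1/(-217378 + 13*√13))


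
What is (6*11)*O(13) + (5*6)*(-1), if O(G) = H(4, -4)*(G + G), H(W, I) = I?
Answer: -6894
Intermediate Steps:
O(G) = -8*G (O(G) = -4*(G + G) = -8*G)
(6*11)*O(13) + (5*6)*(-1) = (6*11)*(-8*13) + (5*6)*(-1) = 66*(-104) + 30*(-1) = -6864 - 30 = -6894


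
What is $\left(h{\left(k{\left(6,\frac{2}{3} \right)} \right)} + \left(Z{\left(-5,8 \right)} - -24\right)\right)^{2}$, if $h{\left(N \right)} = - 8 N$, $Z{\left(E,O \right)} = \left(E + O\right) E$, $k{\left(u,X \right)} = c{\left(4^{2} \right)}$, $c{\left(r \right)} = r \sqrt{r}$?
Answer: $253009$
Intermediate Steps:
$c{\left(r \right)} = r^{\frac{3}{2}}$
$k{\left(u,X \right)} = 64$ ($k{\left(u,X \right)} = \left(4^{2}\right)^{\frac{3}{2}} = 16^{\frac{3}{2}} = 64$)
$Z{\left(E,O \right)} = E \left(E + O\right)$
$\left(h{\left(k{\left(6,\frac{2}{3} \right)} \right)} + \left(Z{\left(-5,8 \right)} - -24\right)\right)^{2} = \left(\left(-8\right) 64 - \left(-24 + 5 \left(-5 + 8\right)\right)\right)^{2} = \left(-512 + \left(\left(-5\right) 3 + 24\right)\right)^{2} = \left(-512 + \left(-15 + 24\right)\right)^{2} = \left(-512 + 9\right)^{2} = \left(-503\right)^{2} = 253009$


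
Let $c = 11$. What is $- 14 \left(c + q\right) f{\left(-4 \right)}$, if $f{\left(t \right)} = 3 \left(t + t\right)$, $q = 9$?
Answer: $6720$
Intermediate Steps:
$f{\left(t \right)} = 6 t$ ($f{\left(t \right)} = 3 \cdot 2 t = 6 t$)
$- 14 \left(c + q\right) f{\left(-4 \right)} = - 14 \left(11 + 9\right) 6 \left(-4\right) = \left(-14\right) 20 \left(-24\right) = \left(-280\right) \left(-24\right) = 6720$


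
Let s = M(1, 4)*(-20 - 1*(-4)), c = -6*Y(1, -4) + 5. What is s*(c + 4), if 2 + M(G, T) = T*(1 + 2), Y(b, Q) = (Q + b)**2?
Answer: 7200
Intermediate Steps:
M(G, T) = -2 + 3*T (M(G, T) = -2 + T*(1 + 2) = -2 + T*3 = -2 + 3*T)
c = -49 (c = -6*(-4 + 1)**2 + 5 = -6*(-3)**2 + 5 = -6*9 + 5 = -54 + 5 = -49)
s = -160 (s = (-2 + 3*4)*(-20 - 1*(-4)) = (-2 + 12)*(-20 + 4) = 10*(-16) = -160)
s*(c + 4) = -160*(-49 + 4) = -160*(-45) = 7200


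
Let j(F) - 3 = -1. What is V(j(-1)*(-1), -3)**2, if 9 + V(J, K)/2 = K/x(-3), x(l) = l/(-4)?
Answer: 676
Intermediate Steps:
j(F) = 2 (j(F) = 3 - 1 = 2)
x(l) = -l/4 (x(l) = l*(-1/4) = -l/4)
V(J, K) = -18 + 8*K/3 (V(J, K) = -18 + 2*(K/((-1/4*(-3)))) = -18 + 2*(K/(3/4)) = -18 + 2*(K*(4/3)) = -18 + 2*(4*K/3) = -18 + 8*K/3)
V(j(-1)*(-1), -3)**2 = (-18 + (8/3)*(-3))**2 = (-18 - 8)**2 = (-26)**2 = 676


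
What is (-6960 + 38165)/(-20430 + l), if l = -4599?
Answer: -31205/25029 ≈ -1.2468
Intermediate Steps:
(-6960 + 38165)/(-20430 + l) = (-6960 + 38165)/(-20430 - 4599) = 31205/(-25029) = 31205*(-1/25029) = -31205/25029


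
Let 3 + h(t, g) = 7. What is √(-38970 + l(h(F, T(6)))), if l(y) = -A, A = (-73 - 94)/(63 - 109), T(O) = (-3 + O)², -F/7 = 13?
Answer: I*√82468202/46 ≈ 197.42*I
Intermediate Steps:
F = -91 (F = -7*13 = -91)
A = 167/46 (A = -167/(-46) = -167*(-1/46) = 167/46 ≈ 3.6304)
h(t, g) = 4 (h(t, g) = -3 + 7 = 4)
l(y) = -167/46 (l(y) = -1*167/46 = -167/46)
√(-38970 + l(h(F, T(6)))) = √(-38970 - 167/46) = √(-1792787/46) = I*√82468202/46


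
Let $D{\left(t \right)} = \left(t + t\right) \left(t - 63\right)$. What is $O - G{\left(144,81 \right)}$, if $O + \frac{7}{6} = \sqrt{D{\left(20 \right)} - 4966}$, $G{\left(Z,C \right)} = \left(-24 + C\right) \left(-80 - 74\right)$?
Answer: $\frac{52661}{6} + i \sqrt{6686} \approx 8776.8 + 81.768 i$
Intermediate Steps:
$D{\left(t \right)} = 2 t \left(-63 + t\right)$
$G{\left(Z,C \right)} = 3696 - 154 C$ ($G{\left(Z,C \right)} = \left(-24 + C\right) \left(-154\right) = 3696 - 154 C$)
$O = - \frac{7}{6} + i \sqrt{6686}$ ($O = - \frac{7}{6} + \sqrt{2 \cdot 20 \left(-63 + 20\right) - 4966} = - \frac{7}{6} + \sqrt{2 \cdot 20 \left(-43\right) - 4966} = - \frac{7}{6} + \sqrt{-1720 - 4966} = - \frac{7}{6} + \sqrt{-6686} = - \frac{7}{6} + i \sqrt{6686} \approx -1.1667 + 81.768 i$)
$O - G{\left(144,81 \right)} = \left(- \frac{7}{6} + i \sqrt{6686}\right) - \left(3696 - 12474\right) = \left(- \frac{7}{6} + i \sqrt{6686}\right) - -8778 = \left(- \frac{7}{6} + i \sqrt{6686}\right) + 8778 = \frac{52661}{6} + i \sqrt{6686}$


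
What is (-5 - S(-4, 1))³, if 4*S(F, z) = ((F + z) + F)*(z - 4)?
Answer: -68921/64 ≈ -1076.9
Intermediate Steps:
S(F, z) = (-4 + z)*(z + 2*F)/4 (S(F, z) = (((F + z) + F)*(z - 4))/4 = ((z + 2*F)*(-4 + z))/4 = ((-4 + z)*(z + 2*F))/4 = (-4 + z)*(z + 2*F)/4)
(-5 - S(-4, 1))³ = (-5 - (-1*1 - 2*(-4) + (¼)*1² + (½)*(-4)*1))³ = (-5 - (-1 + 8 + (¼)*1 - 2))³ = (-5 - (-1 + 8 + ¼ - 2))³ = (-5 - 1*21/4)³ = (-5 - 21/4)³ = (-41/4)³ = -68921/64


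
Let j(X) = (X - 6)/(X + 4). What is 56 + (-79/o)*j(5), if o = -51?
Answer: 25625/459 ≈ 55.828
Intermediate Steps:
j(X) = (-6 + X)/(4 + X)
56 + (-79/o)*j(5) = 56 + (-79/(-51))*((-6 + 5)/(4 + 5)) = 56 + (-79*(-1/51))*(-1/9) = 56 + 79*((⅑)*(-1))/51 = 56 + (79/51)*(-⅑) = 56 - 79/459 = 25625/459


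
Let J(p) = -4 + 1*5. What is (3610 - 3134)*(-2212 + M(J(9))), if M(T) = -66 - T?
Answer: -1084804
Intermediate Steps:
J(p) = 1 (J(p) = -4 + 5 = 1)
(3610 - 3134)*(-2212 + M(J(9))) = (3610 - 3134)*(-2212 + (-66 - 1*1)) = 476*(-2212 + (-66 - 1)) = 476*(-2212 - 67) = 476*(-2279) = -1084804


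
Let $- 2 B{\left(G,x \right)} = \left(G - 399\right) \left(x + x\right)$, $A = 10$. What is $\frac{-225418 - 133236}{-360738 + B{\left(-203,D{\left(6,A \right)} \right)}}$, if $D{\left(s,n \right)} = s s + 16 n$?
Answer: $\frac{179327}{121373} \approx 1.4775$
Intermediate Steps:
$D{\left(s,n \right)} = s^{2} + 16 n$
$B{\left(G,x \right)} = - x \left(-399 + G\right)$ ($B{\left(G,x \right)} = - \frac{\left(G - 399\right) \left(x + x\right)}{2} = - \frac{\left(-399 + G\right) 2 x}{2} = - \frac{2 x \left(-399 + G\right)}{2} = - x \left(-399 + G\right)$)
$\frac{-225418 - 133236}{-360738 + B{\left(-203,D{\left(6,A \right)} \right)}} = \frac{-225418 - 133236}{-360738 + \left(6^{2} + 16 \cdot 10\right) \left(399 - -203\right)} = - \frac{358654}{-360738 + \left(36 + 160\right) \left(399 + 203\right)} = - \frac{358654}{-360738 + 196 \cdot 602} = - \frac{358654}{-360738 + 117992} = - \frac{358654}{-242746} = \left(-358654\right) \left(- \frac{1}{242746}\right) = \frac{179327}{121373}$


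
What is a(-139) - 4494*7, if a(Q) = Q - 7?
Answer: -31604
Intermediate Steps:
a(Q) = -7 + Q
a(-139) - 4494*7 = (-7 - 139) - 4494*7 = -146 - 31458 = -31604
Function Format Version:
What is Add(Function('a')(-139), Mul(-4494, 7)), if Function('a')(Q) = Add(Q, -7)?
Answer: -31604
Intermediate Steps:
Function('a')(Q) = Add(-7, Q)
Add(Function('a')(-139), Mul(-4494, 7)) = Add(Add(-7, -139), Mul(-4494, 7)) = Add(-146, -31458) = -31604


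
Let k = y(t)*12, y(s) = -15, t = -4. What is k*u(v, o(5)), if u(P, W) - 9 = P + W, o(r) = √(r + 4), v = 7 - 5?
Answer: -2520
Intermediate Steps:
v = 2
o(r) = √(4 + r)
u(P, W) = 9 + P + W (u(P, W) = 9 + (P + W) = 9 + P + W)
k = -180 (k = -15*12 = -180)
k*u(v, o(5)) = -180*(9 + 2 + √(4 + 5)) = -180*(9 + 2 + √9) = -180*(9 + 2 + 3) = -180*14 = -2520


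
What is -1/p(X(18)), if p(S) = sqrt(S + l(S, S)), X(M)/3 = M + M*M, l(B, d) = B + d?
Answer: -sqrt(38)/342 ≈ -0.018025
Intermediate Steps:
X(M) = 3*M + 3*M**2 (X(M) = 3*(M + M*M) = 3*(M + M**2) = 3*M + 3*M**2)
p(S) = sqrt(3)*sqrt(S) (p(S) = sqrt(S + (S + S)) = sqrt(S + 2*S) = sqrt(3*S) = sqrt(3)*sqrt(S))
-1/p(X(18)) = -1/(sqrt(3)*sqrt(3*18*(1 + 18))) = -1/(sqrt(3)*sqrt(3*18*19)) = -1/(sqrt(3)*sqrt(1026)) = -1/(sqrt(3)*(3*sqrt(114))) = -1/(9*sqrt(38)) = -sqrt(38)/342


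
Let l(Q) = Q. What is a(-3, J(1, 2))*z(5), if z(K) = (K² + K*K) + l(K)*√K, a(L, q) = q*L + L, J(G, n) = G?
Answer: -300 - 30*√5 ≈ -367.08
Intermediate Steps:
a(L, q) = L + L*q (a(L, q) = L*q + L = L + L*q)
z(K) = K^(3/2) + 2*K² (z(K) = (K² + K*K) + K*√K = (K² + K²) + K^(3/2) = 2*K² + K^(3/2) = K^(3/2) + 2*K²)
a(-3, J(1, 2))*z(5) = (-3*(1 + 1))*(5^(3/2) + 2*5²) = (-3*2)*(5*√5 + 2*25) = -6*(5*√5 + 50) = -6*(50 + 5*√5) = -300 - 30*√5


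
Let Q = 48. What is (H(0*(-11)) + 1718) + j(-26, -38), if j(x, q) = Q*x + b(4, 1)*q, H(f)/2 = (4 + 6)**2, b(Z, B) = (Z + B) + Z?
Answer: 328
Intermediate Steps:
b(Z, B) = B + 2*Z (b(Z, B) = (B + Z) + Z = B + 2*Z)
H(f) = 200 (H(f) = 2*(4 + 6)**2 = 2*10**2 = 2*100 = 200)
j(x, q) = 9*q + 48*x (j(x, q) = 48*x + (1 + 2*4)*q = 48*x + (1 + 8)*q = 48*x + 9*q = 9*q + 48*x)
(H(0*(-11)) + 1718) + j(-26, -38) = (200 + 1718) + (9*(-38) + 48*(-26)) = 1918 + (-342 - 1248) = 1918 - 1590 = 328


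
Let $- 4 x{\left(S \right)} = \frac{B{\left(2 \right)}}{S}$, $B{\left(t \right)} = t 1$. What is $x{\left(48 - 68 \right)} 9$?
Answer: $\frac{9}{40} \approx 0.225$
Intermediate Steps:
$B{\left(t \right)} = t$
$x{\left(S \right)} = - \frac{1}{2 S}$ ($x{\left(S \right)} = - \frac{2 \frac{1}{S}}{4} = - \frac{1}{2 S}$)
$x{\left(48 - 68 \right)} 9 = - \frac{1}{2 \left(48 - 68\right)} 9 = - \frac{1}{2 \left(-20\right)} 9 = \left(- \frac{1}{2}\right) \left(- \frac{1}{20}\right) 9 = \frac{1}{40} \cdot 9 = \frac{9}{40}$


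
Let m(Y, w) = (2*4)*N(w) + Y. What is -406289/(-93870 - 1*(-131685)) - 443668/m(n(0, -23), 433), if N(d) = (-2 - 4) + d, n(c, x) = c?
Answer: -4541297161/32294010 ≈ -140.62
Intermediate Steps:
N(d) = -6 + d
m(Y, w) = -48 + Y + 8*w (m(Y, w) = (2*4)*(-6 + w) + Y = 8*(-6 + w) + Y = (-48 + 8*w) + Y = -48 + Y + 8*w)
-406289/(-93870 - 1*(-131685)) - 443668/m(n(0, -23), 433) = -406289/(-93870 - 1*(-131685)) - 443668/(-48 + 0 + 8*433) = -406289/(-93870 + 131685) - 443668/(-48 + 0 + 3464) = -406289/37815 - 443668/3416 = -406289*1/37815 - 443668*1/3416 = -406289/37815 - 110917/854 = -4541297161/32294010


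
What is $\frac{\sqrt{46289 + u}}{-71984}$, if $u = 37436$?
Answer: $- \frac{5 \sqrt{3349}}{71984} \approx -0.0040197$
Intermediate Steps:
$\frac{\sqrt{46289 + u}}{-71984} = \frac{\sqrt{46289 + 37436}}{-71984} = \sqrt{83725} \left(- \frac{1}{71984}\right) = 5 \sqrt{3349} \left(- \frac{1}{71984}\right) = - \frac{5 \sqrt{3349}}{71984}$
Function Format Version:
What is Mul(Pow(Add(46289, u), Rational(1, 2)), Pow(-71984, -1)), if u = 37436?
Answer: Mul(Rational(-5, 71984), Pow(3349, Rational(1, 2))) ≈ -0.0040197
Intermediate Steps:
Mul(Pow(Add(46289, u), Rational(1, 2)), Pow(-71984, -1)) = Mul(Pow(Add(46289, 37436), Rational(1, 2)), Pow(-71984, -1)) = Mul(Pow(83725, Rational(1, 2)), Rational(-1, 71984)) = Mul(Mul(5, Pow(3349, Rational(1, 2))), Rational(-1, 71984)) = Mul(Rational(-5, 71984), Pow(3349, Rational(1, 2)))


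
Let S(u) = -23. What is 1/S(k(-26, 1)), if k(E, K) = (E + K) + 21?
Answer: -1/23 ≈ -0.043478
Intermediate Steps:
k(E, K) = 21 + E + K
1/S(k(-26, 1)) = 1/(-23) = -1/23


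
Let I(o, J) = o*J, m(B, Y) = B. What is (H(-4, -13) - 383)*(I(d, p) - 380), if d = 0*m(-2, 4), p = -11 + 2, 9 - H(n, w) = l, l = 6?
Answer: 144400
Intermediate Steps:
H(n, w) = 3 (H(n, w) = 9 - 1*6 = 9 - 6 = 3)
p = -9
d = 0 (d = 0*(-2) = 0)
I(o, J) = J*o
(H(-4, -13) - 383)*(I(d, p) - 380) = (3 - 383)*(-9*0 - 380) = -380*(0 - 380) = -380*(-380) = 144400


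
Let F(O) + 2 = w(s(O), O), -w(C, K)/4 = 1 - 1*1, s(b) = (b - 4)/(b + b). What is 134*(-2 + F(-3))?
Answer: -536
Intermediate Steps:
s(b) = (-4 + b)/(2*b) (s(b) = (-4 + b)/((2*b)) = (-4 + b)*(1/(2*b)) = (-4 + b)/(2*b))
w(C, K) = 0 (w(C, K) = -4*(1 - 1*1) = -4*(1 - 1) = -4*0 = 0)
F(O) = -2 (F(O) = -2 + 0 = -2)
134*(-2 + F(-3)) = 134*(-2 - 2) = 134*(-4) = -536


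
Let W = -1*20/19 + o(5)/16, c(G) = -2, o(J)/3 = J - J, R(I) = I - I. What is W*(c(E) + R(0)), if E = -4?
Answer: 40/19 ≈ 2.1053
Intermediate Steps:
R(I) = 0
o(J) = 0 (o(J) = 3*(J - J) = 3*0 = 0)
W = -20/19 (W = -1*20/19 + 0/16 = -20*1/19 + 0*(1/16) = -20/19 + 0 = -20/19 ≈ -1.0526)
W*(c(E) + R(0)) = -20*(-2 + 0)/19 = -20/19*(-2) = 40/19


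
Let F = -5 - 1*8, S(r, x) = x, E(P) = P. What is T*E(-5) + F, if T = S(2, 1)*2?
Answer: -23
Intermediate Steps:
F = -13 (F = -5 - 8 = -13)
T = 2 (T = 1*2 = 2)
T*E(-5) + F = 2*(-5) - 13 = -10 - 13 = -23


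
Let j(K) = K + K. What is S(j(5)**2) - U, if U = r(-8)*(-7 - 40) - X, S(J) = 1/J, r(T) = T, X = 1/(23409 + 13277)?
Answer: -689678407/1834300 ≈ -375.99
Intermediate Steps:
j(K) = 2*K
X = 1/36686 ≈ 2.7258e-5
U = 13793935/36686 (U = -8*(-7 - 40) - 1*1/36686 = -8*(-47) - 1/36686 = 376 - 1/36686 = 13793935/36686 ≈ 376.00)
S(j(5)**2) - U = 1/((2*5)**2) - 1*13793935/36686 = 1/(10**2) - 13793935/36686 = 1/100 - 13793935/36686 = -689678407/1834300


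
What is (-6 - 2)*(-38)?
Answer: 304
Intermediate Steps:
(-6 - 2)*(-38) = -8*(-38) = 304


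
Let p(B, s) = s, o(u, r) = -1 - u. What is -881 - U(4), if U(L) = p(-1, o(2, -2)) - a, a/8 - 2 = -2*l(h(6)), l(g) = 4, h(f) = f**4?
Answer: -926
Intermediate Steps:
a = -48 (a = 16 + 8*(-2*4) = 16 + 8*(-8) = 16 - 64 = -48)
U(L) = 45 (U(L) = (-1 - 1*2) - 1*(-48) = (-1 - 2) + 48 = -3 + 48 = 45)
-881 - U(4) = -881 - 1*45 = -881 - 45 = -926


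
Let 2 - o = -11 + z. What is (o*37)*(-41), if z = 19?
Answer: 9102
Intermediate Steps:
o = -6 (o = 2 - (-11 + 19) = 2 - 1*8 = 2 - 8 = -6)
(o*37)*(-41) = -6*37*(-41) = -222*(-41) = 9102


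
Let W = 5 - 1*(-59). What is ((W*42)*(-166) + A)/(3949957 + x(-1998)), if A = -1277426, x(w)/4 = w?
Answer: -1723634/3941965 ≈ -0.43725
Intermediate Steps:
W = 64 (W = 5 + 59 = 64)
x(w) = 4*w
((W*42)*(-166) + A)/(3949957 + x(-1998)) = ((64*42)*(-166) - 1277426)/(3949957 + 4*(-1998)) = (2688*(-166) - 1277426)/(3949957 - 7992) = (-446208 - 1277426)/3941965 = -1723634*1/3941965 = -1723634/3941965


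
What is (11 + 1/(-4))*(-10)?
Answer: -215/2 ≈ -107.50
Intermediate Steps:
(11 + 1/(-4))*(-10) = (11 - ¼)*(-10) = (43/4)*(-10) = -215/2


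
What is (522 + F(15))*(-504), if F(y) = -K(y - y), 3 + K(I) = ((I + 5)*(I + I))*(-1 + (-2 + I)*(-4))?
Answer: -264600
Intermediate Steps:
K(I) = -3 + 2*I*(5 + I)*(7 - 4*I) (K(I) = -3 + ((I + 5)*(I + I))*(-1 + (-2 + I)*(-4)) = -3 + ((5 + I)*(2*I))*(-1 + (8 - 4*I)) = -3 + (2*I*(5 + I))*(7 - 4*I) = -3 + 2*I*(5 + I)*(7 - 4*I))
F(y) = 3 (F(y) = -(-3 - 26*(y - y)² - 8*(y - y)³ + 70*(y - y)) = -(-3 - 26*0² - 8*0³ + 70*0) = -(-3 - 26*0 - 8*0 + 0) = -(-3 + 0 + 0 + 0) = -1*(-3) = 3)
(522 + F(15))*(-504) = (522 + 3)*(-504) = 525*(-504) = -264600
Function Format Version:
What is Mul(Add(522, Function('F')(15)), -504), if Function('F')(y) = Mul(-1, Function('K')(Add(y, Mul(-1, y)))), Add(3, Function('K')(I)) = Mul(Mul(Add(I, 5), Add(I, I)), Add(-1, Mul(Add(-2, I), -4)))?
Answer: -264600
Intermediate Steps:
Function('K')(I) = Add(-3, Mul(2, I, Add(5, I), Add(7, Mul(-4, I)))) (Function('K')(I) = Add(-3, Mul(Mul(Add(I, 5), Add(I, I)), Add(-1, Mul(Add(-2, I), -4)))) = Add(-3, Mul(Mul(Add(5, I), Mul(2, I)), Add(-1, Add(8, Mul(-4, I))))) = Add(-3, Mul(Mul(2, I, Add(5, I)), Add(7, Mul(-4, I)))) = Add(-3, Mul(2, I, Add(5, I), Add(7, Mul(-4, I)))))
Function('F')(y) = 3 (Function('F')(y) = Mul(-1, Add(-3, Mul(-26, Pow(Add(y, Mul(-1, y)), 2)), Mul(-8, Pow(Add(y, Mul(-1, y)), 3)), Mul(70, Add(y, Mul(-1, y))))) = Mul(-1, Add(-3, Mul(-26, Pow(0, 2)), Mul(-8, Pow(0, 3)), Mul(70, 0))) = Mul(-1, Add(-3, Mul(-26, 0), Mul(-8, 0), 0)) = Mul(-1, Add(-3, 0, 0, 0)) = Mul(-1, -3) = 3)
Mul(Add(522, Function('F')(15)), -504) = Mul(Add(522, 3), -504) = Mul(525, -504) = -264600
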